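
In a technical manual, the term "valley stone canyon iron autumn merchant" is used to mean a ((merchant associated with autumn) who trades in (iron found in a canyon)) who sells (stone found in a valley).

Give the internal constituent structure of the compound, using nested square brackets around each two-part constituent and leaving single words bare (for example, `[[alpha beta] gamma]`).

Whole compound: head "merchant" (specifically "canyon iron autumn merchant"), modifier "valley stone".
Within "valley stone", the head is "stone" and the modifier is "valley".
Within "canyon iron autumn merchant", the head is "merchant" (specifically "autumn merchant") and the modifier is "canyon iron".
Within "canyon iron", the head is "iron" and the modifier is "canyon".
Within "autumn merchant", the head is "merchant" and the modifier is "autumn".
Assembled: [[valley stone] [[canyon iron] [autumn merchant]]].

[[valley stone] [[canyon iron] [autumn merchant]]]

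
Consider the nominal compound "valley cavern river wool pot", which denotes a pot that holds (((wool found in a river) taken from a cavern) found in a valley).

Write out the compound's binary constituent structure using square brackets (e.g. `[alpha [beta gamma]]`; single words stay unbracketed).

[[valley [cavern [river wool]]] pot]

At the top level: head "pot"; modifier "valley cavern river wool".
Within "valley cavern river wool", the head is "wool" (specifically "cavern river wool") and the modifier is "valley".
Within "cavern river wool", the head is "wool" (specifically "river wool") and the modifier is "cavern".
Within "river wool", the head is "wool" and the modifier is "river".
Putting it together: [[valley [cavern [river wool]]] pot].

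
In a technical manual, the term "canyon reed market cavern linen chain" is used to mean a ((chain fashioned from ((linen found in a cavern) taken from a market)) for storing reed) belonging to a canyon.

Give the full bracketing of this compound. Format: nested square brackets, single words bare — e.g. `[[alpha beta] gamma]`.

[canyon [reed [[market [cavern linen]] chain]]]

Overall it is a kind of chain (specifically "reed market cavern linen chain"); the modifier is "canyon".
Inside "reed market cavern linen chain": head "chain" (specifically "market cavern linen chain"), modifier "reed".
Inside "market cavern linen chain": head "chain", modifier "market cavern linen".
Inside "market cavern linen": head "linen" (specifically "cavern linen"), modifier "market".
Inside "cavern linen": head "linen", modifier "cavern".
Putting it together: [canyon [reed [[market [cavern linen]] chain]]].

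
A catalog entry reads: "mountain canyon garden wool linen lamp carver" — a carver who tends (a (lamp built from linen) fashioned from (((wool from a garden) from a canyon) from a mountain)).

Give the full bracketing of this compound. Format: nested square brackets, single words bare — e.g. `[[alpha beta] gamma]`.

[[[mountain [canyon [garden wool]]] [linen lamp]] carver]

Overall it is a kind of carver; the modifier is "mountain canyon garden wool linen lamp".
"mountain canyon garden wool linen lamp" → head "lamp" (specifically "linen lamp"), modifier "mountain canyon garden wool".
"mountain canyon garden wool" → head "wool" (specifically "canyon garden wool"), modifier "mountain".
"canyon garden wool" → head "wool" (specifically "garden wool"), modifier "canyon".
"garden wool" → head "wool", modifier "garden".
"linen lamp" → head "lamp", modifier "linen".
Putting it together: [[[mountain [canyon [garden wool]]] [linen lamp]] carver].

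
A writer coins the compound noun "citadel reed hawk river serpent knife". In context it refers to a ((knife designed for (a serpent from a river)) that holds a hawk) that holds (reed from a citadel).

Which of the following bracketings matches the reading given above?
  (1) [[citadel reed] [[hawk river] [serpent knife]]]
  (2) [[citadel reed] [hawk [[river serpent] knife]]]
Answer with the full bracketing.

The paraphrase's head is the "knife" part ("hawk river serpent knife"); its modifier is "citadel reed".
That top-level split, carried through the inner groups, gives [[citadel reed] [hawk [[river serpent] knife]]].

[[citadel reed] [hawk [[river serpent] knife]]]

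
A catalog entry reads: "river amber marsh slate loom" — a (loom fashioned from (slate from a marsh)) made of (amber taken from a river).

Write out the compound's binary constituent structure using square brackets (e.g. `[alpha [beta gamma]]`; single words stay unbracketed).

[[river amber] [[marsh slate] loom]]

Overall it is a kind of loom (specifically "marsh slate loom"); the modifier is "river amber".
Inside "river amber": head "amber", modifier "river".
Inside "marsh slate loom": head "loom", modifier "marsh slate".
Inside "marsh slate": head "slate", modifier "marsh".
Assembled: [[river amber] [[marsh slate] loom]].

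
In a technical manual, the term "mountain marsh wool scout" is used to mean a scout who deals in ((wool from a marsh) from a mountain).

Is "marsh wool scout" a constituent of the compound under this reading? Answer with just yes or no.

The top-level split is [mountain marsh wool] [scout]; the full structure is [[mountain [marsh wool]] scout].
"marsh wool scout" straddles a constituent boundary, so it is not a single unit.

no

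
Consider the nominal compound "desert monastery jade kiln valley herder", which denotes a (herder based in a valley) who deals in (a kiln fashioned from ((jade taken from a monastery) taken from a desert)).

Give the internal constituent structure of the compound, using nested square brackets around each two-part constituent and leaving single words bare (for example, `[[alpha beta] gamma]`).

[[[desert [monastery jade]] kiln] [valley herder]]

Overall it is a kind of herder (specifically "valley herder"); the modifier is "desert monastery jade kiln".
"desert monastery jade kiln" → head "kiln", modifier "desert monastery jade".
"desert monastery jade" → head "jade" (specifically "monastery jade"), modifier "desert".
"monastery jade" → head "jade", modifier "monastery".
"valley herder" → head "herder", modifier "valley".
So the structure is [[[desert [monastery jade]] kiln] [valley herder]].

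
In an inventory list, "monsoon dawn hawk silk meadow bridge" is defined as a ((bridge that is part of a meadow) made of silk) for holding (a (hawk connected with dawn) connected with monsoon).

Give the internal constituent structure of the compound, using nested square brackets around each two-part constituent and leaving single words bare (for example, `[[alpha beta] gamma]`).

Overall it is a kind of bridge (specifically "silk meadow bridge"); the modifier is "monsoon dawn hawk".
Inside "monsoon dawn hawk": head "hawk" (specifically "dawn hawk"), modifier "monsoon".
Inside "dawn hawk": head "hawk", modifier "dawn".
Inside "silk meadow bridge": head "bridge" (specifically "meadow bridge"), modifier "silk".
Inside "meadow bridge": head "bridge", modifier "meadow".
Putting it together: [[monsoon [dawn hawk]] [silk [meadow bridge]]].

[[monsoon [dawn hawk]] [silk [meadow bridge]]]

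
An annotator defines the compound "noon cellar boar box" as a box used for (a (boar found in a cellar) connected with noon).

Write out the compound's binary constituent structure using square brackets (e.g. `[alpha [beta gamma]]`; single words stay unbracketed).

[[noon [cellar boar]] box]

At the top level: head "box"; modifier "noon cellar boar".
"noon cellar boar" → head "boar" (specifically "cellar boar"), modifier "noon".
"cellar boar" → head "boar", modifier "cellar".
So the structure is [[noon [cellar boar]] box].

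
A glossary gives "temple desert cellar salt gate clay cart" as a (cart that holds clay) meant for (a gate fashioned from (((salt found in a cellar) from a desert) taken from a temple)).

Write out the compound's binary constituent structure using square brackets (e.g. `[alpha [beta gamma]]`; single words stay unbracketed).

The outermost head in the paraphrase is "cart" (specifically "clay cart"), modified by "temple desert cellar salt gate".
"temple desert cellar salt gate" → head "gate", modifier "temple desert cellar salt".
"temple desert cellar salt" → head "salt" (specifically "desert cellar salt"), modifier "temple".
"desert cellar salt" → head "salt" (specifically "cellar salt"), modifier "desert".
"cellar salt" → head "salt", modifier "cellar".
"clay cart" → head "cart", modifier "clay".
So the structure is [[[temple [desert [cellar salt]]] gate] [clay cart]].

[[[temple [desert [cellar salt]]] gate] [clay cart]]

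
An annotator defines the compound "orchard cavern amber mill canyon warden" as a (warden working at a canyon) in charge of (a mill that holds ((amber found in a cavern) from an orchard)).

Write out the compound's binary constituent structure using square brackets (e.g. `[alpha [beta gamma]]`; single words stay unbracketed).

[[[orchard [cavern amber]] mill] [canyon warden]]

Whole compound: head "warden" (specifically "canyon warden"), modifier "orchard cavern amber mill".
Inside "orchard cavern amber mill": head "mill", modifier "orchard cavern amber".
Inside "orchard cavern amber": head "amber" (specifically "cavern amber"), modifier "orchard".
Inside "cavern amber": head "amber", modifier "cavern".
Inside "canyon warden": head "warden", modifier "canyon".
So the structure is [[[orchard [cavern amber]] mill] [canyon warden]].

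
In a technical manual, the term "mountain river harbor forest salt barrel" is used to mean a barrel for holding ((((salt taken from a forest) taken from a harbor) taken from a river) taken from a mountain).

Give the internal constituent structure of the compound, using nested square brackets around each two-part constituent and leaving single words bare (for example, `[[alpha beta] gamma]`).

Overall it is a kind of barrel; the modifier is "mountain river harbor forest salt".
"mountain river harbor forest salt" → head "salt" (specifically "river harbor forest salt"), modifier "mountain".
"river harbor forest salt" → head "salt" (specifically "harbor forest salt"), modifier "river".
"harbor forest salt" → head "salt" (specifically "forest salt"), modifier "harbor".
"forest salt" → head "salt", modifier "forest".
Putting it together: [[mountain [river [harbor [forest salt]]]] barrel].

[[mountain [river [harbor [forest salt]]]] barrel]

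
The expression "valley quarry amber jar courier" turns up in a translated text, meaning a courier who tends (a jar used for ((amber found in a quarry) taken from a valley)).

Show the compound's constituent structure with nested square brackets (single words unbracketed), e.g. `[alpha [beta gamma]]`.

[[[valley [quarry amber]] jar] courier]

Overall it is a kind of courier; the modifier is "valley quarry amber jar".
"valley quarry amber jar" → head "jar", modifier "valley quarry amber".
"valley quarry amber" → head "amber" (specifically "quarry amber"), modifier "valley".
"quarry amber" → head "amber", modifier "quarry".
So the structure is [[[valley [quarry amber]] jar] courier].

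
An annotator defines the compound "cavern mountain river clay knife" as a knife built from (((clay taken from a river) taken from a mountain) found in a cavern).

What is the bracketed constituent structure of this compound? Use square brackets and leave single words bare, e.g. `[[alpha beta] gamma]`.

At the top level: head "knife"; modifier "cavern mountain river clay".
"cavern mountain river clay" → head "clay" (specifically "mountain river clay"), modifier "cavern".
"mountain river clay" → head "clay" (specifically "river clay"), modifier "mountain".
"river clay" → head "clay", modifier "river".
Putting it together: [[cavern [mountain [river clay]]] knife].

[[cavern [mountain [river clay]]] knife]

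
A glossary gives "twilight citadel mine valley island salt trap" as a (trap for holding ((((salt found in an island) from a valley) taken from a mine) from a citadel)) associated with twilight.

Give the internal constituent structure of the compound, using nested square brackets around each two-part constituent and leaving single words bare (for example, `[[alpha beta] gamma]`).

[twilight [[citadel [mine [valley [island salt]]]] trap]]

Whole compound: head "trap" (specifically "citadel mine valley island salt trap"), modifier "twilight".
Within "citadel mine valley island salt trap", the head is "trap" and the modifier is "citadel mine valley island salt".
Within "citadel mine valley island salt", the head is "salt" (specifically "mine valley island salt") and the modifier is "citadel".
Within "mine valley island salt", the head is "salt" (specifically "valley island salt") and the modifier is "mine".
Within "valley island salt", the head is "salt" (specifically "island salt") and the modifier is "valley".
Within "island salt", the head is "salt" and the modifier is "island".
Assembled: [twilight [[citadel [mine [valley [island salt]]]] trap]].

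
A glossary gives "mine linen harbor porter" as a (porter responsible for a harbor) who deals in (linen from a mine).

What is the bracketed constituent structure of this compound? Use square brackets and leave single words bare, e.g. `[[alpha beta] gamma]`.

Overall it is a kind of porter (specifically "harbor porter"); the modifier is "mine linen".
"mine linen" → head "linen", modifier "mine".
"harbor porter" → head "porter", modifier "harbor".
So the structure is [[mine linen] [harbor porter]].

[[mine linen] [harbor porter]]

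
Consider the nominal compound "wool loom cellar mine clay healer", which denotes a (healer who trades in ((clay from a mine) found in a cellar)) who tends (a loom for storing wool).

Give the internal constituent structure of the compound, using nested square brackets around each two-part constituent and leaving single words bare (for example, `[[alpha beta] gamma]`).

[[wool loom] [[cellar [mine clay]] healer]]

The outermost head in the paraphrase is "healer" (specifically "cellar mine clay healer"), modified by "wool loom".
Inside "wool loom": head "loom", modifier "wool".
Inside "cellar mine clay healer": head "healer", modifier "cellar mine clay".
Inside "cellar mine clay": head "clay" (specifically "mine clay"), modifier "cellar".
Inside "mine clay": head "clay", modifier "mine".
So the structure is [[wool loom] [[cellar [mine clay]] healer]].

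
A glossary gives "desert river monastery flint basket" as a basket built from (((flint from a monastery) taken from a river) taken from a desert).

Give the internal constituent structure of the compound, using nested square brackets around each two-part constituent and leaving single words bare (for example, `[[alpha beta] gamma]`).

[[desert [river [monastery flint]]] basket]

The outermost head in the paraphrase is "basket", modified by "desert river monastery flint".
"desert river monastery flint" → head "flint" (specifically "river monastery flint"), modifier "desert".
"river monastery flint" → head "flint" (specifically "monastery flint"), modifier "river".
"monastery flint" → head "flint", modifier "monastery".
So the structure is [[desert [river [monastery flint]]] basket].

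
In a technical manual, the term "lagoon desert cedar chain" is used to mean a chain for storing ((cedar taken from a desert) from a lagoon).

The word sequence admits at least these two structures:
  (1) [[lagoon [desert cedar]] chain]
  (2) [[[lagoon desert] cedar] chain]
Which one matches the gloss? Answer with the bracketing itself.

[[lagoon [desert cedar]] chain]

The paraphrase's head is the "chain" part ("chain"); its modifier is "lagoon desert cedar".
That top-level split, carried through the inner groups, gives [[lagoon [desert cedar]] chain].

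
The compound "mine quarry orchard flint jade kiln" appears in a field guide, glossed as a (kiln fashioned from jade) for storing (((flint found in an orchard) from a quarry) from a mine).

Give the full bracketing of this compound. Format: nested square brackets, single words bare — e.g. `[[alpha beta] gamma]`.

[[mine [quarry [orchard flint]]] [jade kiln]]

The outermost head in the paraphrase is "kiln" (specifically "jade kiln"), modified by "mine quarry orchard flint".
Inside "mine quarry orchard flint": head "flint" (specifically "quarry orchard flint"), modifier "mine".
Inside "quarry orchard flint": head "flint" (specifically "orchard flint"), modifier "quarry".
Inside "orchard flint": head "flint", modifier "orchard".
Inside "jade kiln": head "kiln", modifier "jade".
Assembled: [[mine [quarry [orchard flint]]] [jade kiln]].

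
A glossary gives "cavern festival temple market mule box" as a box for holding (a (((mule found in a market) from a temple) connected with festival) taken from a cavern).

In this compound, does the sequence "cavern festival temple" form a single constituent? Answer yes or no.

The top-level split is [cavern festival temple market mule] [box]; the full structure is [[cavern [festival [temple [market mule]]]] box].
"cavern festival temple" straddles a constituent boundary, so it is not a single unit.

no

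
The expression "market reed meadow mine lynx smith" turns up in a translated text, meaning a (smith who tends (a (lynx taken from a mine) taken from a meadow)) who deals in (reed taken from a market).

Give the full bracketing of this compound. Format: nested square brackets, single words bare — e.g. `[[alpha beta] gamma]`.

The outermost head in the paraphrase is "smith" (specifically "meadow mine lynx smith"), modified by "market reed".
Inside "market reed": head "reed", modifier "market".
Inside "meadow mine lynx smith": head "smith", modifier "meadow mine lynx".
Inside "meadow mine lynx": head "lynx" (specifically "mine lynx"), modifier "meadow".
Inside "mine lynx": head "lynx", modifier "mine".
Putting it together: [[market reed] [[meadow [mine lynx]] smith]].

[[market reed] [[meadow [mine lynx]] smith]]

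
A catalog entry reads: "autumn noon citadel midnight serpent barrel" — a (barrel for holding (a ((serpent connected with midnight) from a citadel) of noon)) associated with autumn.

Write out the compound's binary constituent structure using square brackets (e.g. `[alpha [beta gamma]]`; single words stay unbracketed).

The outermost head in the paraphrase is "barrel" (specifically "noon citadel midnight serpent barrel"), modified by "autumn".
"noon citadel midnight serpent barrel" → head "barrel", modifier "noon citadel midnight serpent".
"noon citadel midnight serpent" → head "serpent" (specifically "citadel midnight serpent"), modifier "noon".
"citadel midnight serpent" → head "serpent" (specifically "midnight serpent"), modifier "citadel".
"midnight serpent" → head "serpent", modifier "midnight".
Putting it together: [autumn [[noon [citadel [midnight serpent]]] barrel]].

[autumn [[noon [citadel [midnight serpent]]] barrel]]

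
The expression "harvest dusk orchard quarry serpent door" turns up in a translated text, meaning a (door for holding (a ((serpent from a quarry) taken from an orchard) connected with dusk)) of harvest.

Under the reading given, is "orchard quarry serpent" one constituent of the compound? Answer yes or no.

yes

The paraphrase groups the words so that "orchard quarry serpent" is one unit: it corresponds to a single parenthesized sub-phrase.
The full structure is [harvest [[dusk [orchard [quarry serpent]]] door]], in which [orchard quarry serpent] is a constituent.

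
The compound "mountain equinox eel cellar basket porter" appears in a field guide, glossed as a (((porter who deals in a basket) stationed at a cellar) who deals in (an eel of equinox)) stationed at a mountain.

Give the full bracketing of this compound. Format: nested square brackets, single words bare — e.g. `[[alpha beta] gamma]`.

Whole compound: head "porter" (specifically "equinox eel cellar basket porter"), modifier "mountain".
Inside "equinox eel cellar basket porter": head "porter" (specifically "cellar basket porter"), modifier "equinox eel".
Inside "equinox eel": head "eel", modifier "equinox".
Inside "cellar basket porter": head "porter" (specifically "basket porter"), modifier "cellar".
Inside "basket porter": head "porter", modifier "basket".
Putting it together: [mountain [[equinox eel] [cellar [basket porter]]]].

[mountain [[equinox eel] [cellar [basket porter]]]]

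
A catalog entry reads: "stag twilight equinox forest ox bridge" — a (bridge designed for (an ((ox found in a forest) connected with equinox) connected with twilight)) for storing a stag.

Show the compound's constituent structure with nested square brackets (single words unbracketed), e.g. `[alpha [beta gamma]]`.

[stag [[twilight [equinox [forest ox]]] bridge]]

At the top level: head "bridge" (specifically "twilight equinox forest ox bridge"); modifier "stag".
Inside "twilight equinox forest ox bridge": head "bridge", modifier "twilight equinox forest ox".
Inside "twilight equinox forest ox": head "ox" (specifically "equinox forest ox"), modifier "twilight".
Inside "equinox forest ox": head "ox" (specifically "forest ox"), modifier "equinox".
Inside "forest ox": head "ox", modifier "forest".
So the structure is [stag [[twilight [equinox [forest ox]]] bridge]].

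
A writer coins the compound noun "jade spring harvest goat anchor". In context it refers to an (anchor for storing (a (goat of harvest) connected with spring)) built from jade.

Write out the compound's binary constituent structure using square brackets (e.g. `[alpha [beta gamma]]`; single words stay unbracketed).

[jade [[spring [harvest goat]] anchor]]

Whole compound: head "anchor" (specifically "spring harvest goat anchor"), modifier "jade".
Within "spring harvest goat anchor", the head is "anchor" and the modifier is "spring harvest goat".
Within "spring harvest goat", the head is "goat" (specifically "harvest goat") and the modifier is "spring".
Within "harvest goat", the head is "goat" and the modifier is "harvest".
Putting it together: [jade [[spring [harvest goat]] anchor]].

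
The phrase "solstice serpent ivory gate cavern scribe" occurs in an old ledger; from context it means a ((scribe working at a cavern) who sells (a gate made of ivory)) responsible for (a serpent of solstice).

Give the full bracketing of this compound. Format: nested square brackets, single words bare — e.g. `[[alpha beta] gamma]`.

Whole compound: head "scribe" (specifically "ivory gate cavern scribe"), modifier "solstice serpent".
Inside "solstice serpent": head "serpent", modifier "solstice".
Inside "ivory gate cavern scribe": head "scribe" (specifically "cavern scribe"), modifier "ivory gate".
Inside "ivory gate": head "gate", modifier "ivory".
Inside "cavern scribe": head "scribe", modifier "cavern".
So the structure is [[solstice serpent] [[ivory gate] [cavern scribe]]].

[[solstice serpent] [[ivory gate] [cavern scribe]]]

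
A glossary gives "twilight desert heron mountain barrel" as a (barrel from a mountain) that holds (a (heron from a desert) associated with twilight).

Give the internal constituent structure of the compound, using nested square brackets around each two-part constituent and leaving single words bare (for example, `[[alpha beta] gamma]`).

Overall it is a kind of barrel (specifically "mountain barrel"); the modifier is "twilight desert heron".
Inside "twilight desert heron": head "heron" (specifically "desert heron"), modifier "twilight".
Inside "desert heron": head "heron", modifier "desert".
Inside "mountain barrel": head "barrel", modifier "mountain".
So the structure is [[twilight [desert heron]] [mountain barrel]].

[[twilight [desert heron]] [mountain barrel]]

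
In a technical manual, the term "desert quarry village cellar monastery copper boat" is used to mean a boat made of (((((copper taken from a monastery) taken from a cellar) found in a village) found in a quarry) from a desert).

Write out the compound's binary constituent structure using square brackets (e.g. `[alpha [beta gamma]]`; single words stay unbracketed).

Overall it is a kind of boat; the modifier is "desert quarry village cellar monastery copper".
Inside "desert quarry village cellar monastery copper": head "copper" (specifically "quarry village cellar monastery copper"), modifier "desert".
Inside "quarry village cellar monastery copper": head "copper" (specifically "village cellar monastery copper"), modifier "quarry".
Inside "village cellar monastery copper": head "copper" (specifically "cellar monastery copper"), modifier "village".
Inside "cellar monastery copper": head "copper" (specifically "monastery copper"), modifier "cellar".
Inside "monastery copper": head "copper", modifier "monastery".
Putting it together: [[desert [quarry [village [cellar [monastery copper]]]]] boat].

[[desert [quarry [village [cellar [monastery copper]]]]] boat]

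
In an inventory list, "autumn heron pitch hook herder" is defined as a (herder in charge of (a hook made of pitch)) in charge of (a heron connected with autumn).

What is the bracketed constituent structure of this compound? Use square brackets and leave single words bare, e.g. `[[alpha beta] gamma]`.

[[autumn heron] [[pitch hook] herder]]

Overall it is a kind of herder (specifically "pitch hook herder"); the modifier is "autumn heron".
"autumn heron" → head "heron", modifier "autumn".
"pitch hook herder" → head "herder", modifier "pitch hook".
"pitch hook" → head "hook", modifier "pitch".
Putting it together: [[autumn heron] [[pitch hook] herder]].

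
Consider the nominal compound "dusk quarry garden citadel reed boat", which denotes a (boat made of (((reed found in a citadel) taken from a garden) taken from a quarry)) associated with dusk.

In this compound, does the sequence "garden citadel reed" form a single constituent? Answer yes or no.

The paraphrase groups the words so that "garden citadel reed" is one unit: it corresponds to a single parenthesized sub-phrase.
The full structure is [dusk [[quarry [garden [citadel reed]]] boat]], in which [garden citadel reed] is a constituent.

yes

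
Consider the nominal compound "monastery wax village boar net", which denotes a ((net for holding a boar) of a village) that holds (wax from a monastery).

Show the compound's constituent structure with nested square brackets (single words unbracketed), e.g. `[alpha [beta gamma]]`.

[[monastery wax] [village [boar net]]]

Overall it is a kind of net (specifically "village boar net"); the modifier is "monastery wax".
Inside "monastery wax": head "wax", modifier "monastery".
Inside "village boar net": head "net" (specifically "boar net"), modifier "village".
Inside "boar net": head "net", modifier "boar".
Assembled: [[monastery wax] [village [boar net]]].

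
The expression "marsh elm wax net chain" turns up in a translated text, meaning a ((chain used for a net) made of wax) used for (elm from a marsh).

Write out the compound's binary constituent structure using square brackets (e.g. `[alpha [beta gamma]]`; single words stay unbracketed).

[[marsh elm] [wax [net chain]]]

Whole compound: head "chain" (specifically "wax net chain"), modifier "marsh elm".
Inside "marsh elm": head "elm", modifier "marsh".
Inside "wax net chain": head "chain" (specifically "net chain"), modifier "wax".
Inside "net chain": head "chain", modifier "net".
Putting it together: [[marsh elm] [wax [net chain]]].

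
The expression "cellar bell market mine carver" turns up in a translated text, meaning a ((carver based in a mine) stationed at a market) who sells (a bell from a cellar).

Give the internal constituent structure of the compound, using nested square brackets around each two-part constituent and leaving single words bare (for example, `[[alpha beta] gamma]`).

[[cellar bell] [market [mine carver]]]

At the top level: head "carver" (specifically "market mine carver"); modifier "cellar bell".
Inside "cellar bell": head "bell", modifier "cellar".
Inside "market mine carver": head "carver" (specifically "mine carver"), modifier "market".
Inside "mine carver": head "carver", modifier "mine".
Assembled: [[cellar bell] [market [mine carver]]].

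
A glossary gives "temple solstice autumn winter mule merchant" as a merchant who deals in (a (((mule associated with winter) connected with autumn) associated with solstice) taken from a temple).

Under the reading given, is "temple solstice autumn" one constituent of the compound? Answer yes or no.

The top-level split is [temple solstice autumn winter mule] [merchant]; the full structure is [[temple [solstice [autumn [winter mule]]]] merchant].
"temple solstice autumn" straddles a constituent boundary, so it is not a single unit.

no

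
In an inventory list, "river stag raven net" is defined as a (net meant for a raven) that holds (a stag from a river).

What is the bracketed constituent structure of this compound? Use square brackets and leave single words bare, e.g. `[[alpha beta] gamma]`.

[[river stag] [raven net]]

Whole compound: head "net" (specifically "raven net"), modifier "river stag".
Within "river stag", the head is "stag" and the modifier is "river".
Within "raven net", the head is "net" and the modifier is "raven".
Assembled: [[river stag] [raven net]].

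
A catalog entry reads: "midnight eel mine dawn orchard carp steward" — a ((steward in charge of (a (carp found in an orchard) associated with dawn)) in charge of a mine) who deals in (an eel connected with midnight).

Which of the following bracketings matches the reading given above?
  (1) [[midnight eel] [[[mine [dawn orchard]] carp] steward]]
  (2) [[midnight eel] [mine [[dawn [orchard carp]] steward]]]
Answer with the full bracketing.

[[midnight eel] [mine [[dawn [orchard carp]] steward]]]

The paraphrase's head is the "steward" part ("mine dawn orchard carp steward"); its modifier is "midnight eel".
That top-level split, carried through the inner groups, gives [[midnight eel] [mine [[dawn [orchard carp]] steward]]].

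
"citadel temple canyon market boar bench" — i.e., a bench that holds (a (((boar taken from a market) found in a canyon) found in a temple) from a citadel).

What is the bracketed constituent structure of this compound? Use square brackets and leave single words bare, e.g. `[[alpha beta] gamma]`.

[[citadel [temple [canyon [market boar]]]] bench]

Whole compound: head "bench", modifier "citadel temple canyon market boar".
Inside "citadel temple canyon market boar": head "boar" (specifically "temple canyon market boar"), modifier "citadel".
Inside "temple canyon market boar": head "boar" (specifically "canyon market boar"), modifier "temple".
Inside "canyon market boar": head "boar" (specifically "market boar"), modifier "canyon".
Inside "market boar": head "boar", modifier "market".
Putting it together: [[citadel [temple [canyon [market boar]]]] bench].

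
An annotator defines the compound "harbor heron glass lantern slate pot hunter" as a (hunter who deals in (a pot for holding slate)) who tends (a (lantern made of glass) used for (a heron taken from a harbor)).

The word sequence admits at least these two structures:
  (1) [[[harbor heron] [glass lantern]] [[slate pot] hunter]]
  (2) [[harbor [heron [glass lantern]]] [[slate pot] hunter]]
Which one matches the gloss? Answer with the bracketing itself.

[[[harbor heron] [glass lantern]] [[slate pot] hunter]]

The paraphrase's head is the "hunter" part ("slate pot hunter"); its modifier is "harbor heron glass lantern".
That top-level split, carried through the inner groups, gives [[[harbor heron] [glass lantern]] [[slate pot] hunter]].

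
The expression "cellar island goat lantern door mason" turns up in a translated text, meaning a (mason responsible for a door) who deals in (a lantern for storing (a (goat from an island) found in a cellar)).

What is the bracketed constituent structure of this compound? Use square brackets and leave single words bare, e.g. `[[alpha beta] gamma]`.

The outermost head in the paraphrase is "mason" (specifically "door mason"), modified by "cellar island goat lantern".
"cellar island goat lantern" → head "lantern", modifier "cellar island goat".
"cellar island goat" → head "goat" (specifically "island goat"), modifier "cellar".
"island goat" → head "goat", modifier "island".
"door mason" → head "mason", modifier "door".
So the structure is [[[cellar [island goat]] lantern] [door mason]].

[[[cellar [island goat]] lantern] [door mason]]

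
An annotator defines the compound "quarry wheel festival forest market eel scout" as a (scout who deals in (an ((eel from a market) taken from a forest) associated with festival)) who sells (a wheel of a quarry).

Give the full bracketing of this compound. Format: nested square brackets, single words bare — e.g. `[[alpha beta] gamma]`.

[[quarry wheel] [[festival [forest [market eel]]] scout]]

Overall it is a kind of scout (specifically "festival forest market eel scout"); the modifier is "quarry wheel".
"quarry wheel" → head "wheel", modifier "quarry".
"festival forest market eel scout" → head "scout", modifier "festival forest market eel".
"festival forest market eel" → head "eel" (specifically "forest market eel"), modifier "festival".
"forest market eel" → head "eel" (specifically "market eel"), modifier "forest".
"market eel" → head "eel", modifier "market".
Putting it together: [[quarry wheel] [[festival [forest [market eel]]] scout]].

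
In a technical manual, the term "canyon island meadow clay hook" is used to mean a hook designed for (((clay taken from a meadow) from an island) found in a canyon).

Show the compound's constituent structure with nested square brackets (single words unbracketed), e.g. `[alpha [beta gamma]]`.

[[canyon [island [meadow clay]]] hook]

Whole compound: head "hook", modifier "canyon island meadow clay".
"canyon island meadow clay" → head "clay" (specifically "island meadow clay"), modifier "canyon".
"island meadow clay" → head "clay" (specifically "meadow clay"), modifier "island".
"meadow clay" → head "clay", modifier "meadow".
So the structure is [[canyon [island [meadow clay]]] hook].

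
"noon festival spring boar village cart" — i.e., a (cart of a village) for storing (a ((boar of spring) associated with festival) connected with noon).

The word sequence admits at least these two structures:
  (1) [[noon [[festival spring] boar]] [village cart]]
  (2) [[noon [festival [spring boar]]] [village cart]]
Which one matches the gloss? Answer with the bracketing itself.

[[noon [festival [spring boar]]] [village cart]]

The paraphrase's head is the "cart" part ("village cart"); its modifier is "noon festival spring boar".
That top-level split, carried through the inner groups, gives [[noon [festival [spring boar]]] [village cart]].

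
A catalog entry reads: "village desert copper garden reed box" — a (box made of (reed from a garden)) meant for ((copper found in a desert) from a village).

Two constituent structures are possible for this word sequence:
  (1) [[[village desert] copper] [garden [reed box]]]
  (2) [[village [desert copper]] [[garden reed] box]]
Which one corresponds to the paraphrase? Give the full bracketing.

[[village [desert copper]] [[garden reed] box]]

The paraphrase's head is the "box" part ("garden reed box"); its modifier is "village desert copper".
That top-level split, carried through the inner groups, gives [[village [desert copper]] [[garden reed] box]].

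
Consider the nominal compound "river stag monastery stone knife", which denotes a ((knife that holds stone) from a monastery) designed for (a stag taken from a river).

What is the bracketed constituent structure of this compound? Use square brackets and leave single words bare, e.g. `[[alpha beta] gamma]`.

[[river stag] [monastery [stone knife]]]

The outermost head in the paraphrase is "knife" (specifically "monastery stone knife"), modified by "river stag".
Inside "river stag": head "stag", modifier "river".
Inside "monastery stone knife": head "knife" (specifically "stone knife"), modifier "monastery".
Inside "stone knife": head "knife", modifier "stone".
Putting it together: [[river stag] [monastery [stone knife]]].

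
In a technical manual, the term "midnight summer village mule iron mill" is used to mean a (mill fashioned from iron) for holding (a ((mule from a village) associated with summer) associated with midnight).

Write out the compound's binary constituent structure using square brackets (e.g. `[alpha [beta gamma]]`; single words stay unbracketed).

[[midnight [summer [village mule]]] [iron mill]]

The outermost head in the paraphrase is "mill" (specifically "iron mill"), modified by "midnight summer village mule".
Within "midnight summer village mule", the head is "mule" (specifically "summer village mule") and the modifier is "midnight".
Within "summer village mule", the head is "mule" (specifically "village mule") and the modifier is "summer".
Within "village mule", the head is "mule" and the modifier is "village".
Within "iron mill", the head is "mill" and the modifier is "iron".
Assembled: [[midnight [summer [village mule]]] [iron mill]].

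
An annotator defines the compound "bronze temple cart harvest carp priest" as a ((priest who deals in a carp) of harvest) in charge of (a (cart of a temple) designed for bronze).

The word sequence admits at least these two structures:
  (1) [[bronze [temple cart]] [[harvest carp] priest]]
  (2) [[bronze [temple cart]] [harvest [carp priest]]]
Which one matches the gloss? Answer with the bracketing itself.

[[bronze [temple cart]] [harvest [carp priest]]]

The paraphrase's head is the "priest" part ("harvest carp priest"); its modifier is "bronze temple cart".
That top-level split, carried through the inner groups, gives [[bronze [temple cart]] [harvest [carp priest]]].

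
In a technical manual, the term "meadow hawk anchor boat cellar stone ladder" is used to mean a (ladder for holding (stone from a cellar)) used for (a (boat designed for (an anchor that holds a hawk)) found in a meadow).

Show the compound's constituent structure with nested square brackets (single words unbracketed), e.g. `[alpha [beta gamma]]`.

Overall it is a kind of ladder (specifically "cellar stone ladder"); the modifier is "meadow hawk anchor boat".
Inside "meadow hawk anchor boat": head "boat" (specifically "hawk anchor boat"), modifier "meadow".
Inside "hawk anchor boat": head "boat", modifier "hawk anchor".
Inside "hawk anchor": head "anchor", modifier "hawk".
Inside "cellar stone ladder": head "ladder", modifier "cellar stone".
Inside "cellar stone": head "stone", modifier "cellar".
Assembled: [[meadow [[hawk anchor] boat]] [[cellar stone] ladder]].

[[meadow [[hawk anchor] boat]] [[cellar stone] ladder]]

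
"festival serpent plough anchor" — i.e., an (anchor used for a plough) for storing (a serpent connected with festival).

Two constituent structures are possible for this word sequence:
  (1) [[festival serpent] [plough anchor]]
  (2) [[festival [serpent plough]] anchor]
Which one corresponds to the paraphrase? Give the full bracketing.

[[festival serpent] [plough anchor]]

The paraphrase's head is the "anchor" part ("plough anchor"); its modifier is "festival serpent".
That top-level split, carried through the inner groups, gives [[festival serpent] [plough anchor]].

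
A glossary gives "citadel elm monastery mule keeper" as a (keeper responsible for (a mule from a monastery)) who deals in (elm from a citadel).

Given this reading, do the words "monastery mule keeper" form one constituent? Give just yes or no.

The paraphrase groups the words so that "monastery mule keeper" is one unit: it corresponds to a single parenthesized sub-phrase.
The full structure is [[citadel elm] [[monastery mule] keeper]], in which [monastery mule keeper] is a constituent.

yes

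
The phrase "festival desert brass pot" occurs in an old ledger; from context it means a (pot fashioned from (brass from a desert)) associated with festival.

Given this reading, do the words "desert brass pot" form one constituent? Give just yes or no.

yes

The paraphrase groups the words so that "desert brass pot" is one unit: it corresponds to a single parenthesized sub-phrase.
The full structure is [festival [[desert brass] pot]], in which [desert brass pot] is a constituent.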